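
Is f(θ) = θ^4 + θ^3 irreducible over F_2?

No

Check for roots in F_2: f(0) = 0 → root; f(1) = 0 → root.
f(0) = 0, so (θ) divides f(θ); f is reducible.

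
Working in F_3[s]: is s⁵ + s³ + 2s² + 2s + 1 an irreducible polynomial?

Write f(s) = s⁵ + s³ + 2s² + 2s + 1.
Check for roots in F_3: f(0) = 1; f(1) = 1; f(2) = 2.
No roots, so no linear factors.
Monic irreducibles of degree 2 over GF(3): s² + 1, s² + s + 2, s² + 2s + 2.
None of them divide f (all give nonzero remainder).
No irreducible factor of degree ≤ 2 exists, so f is irreducible over GF(3).

Yes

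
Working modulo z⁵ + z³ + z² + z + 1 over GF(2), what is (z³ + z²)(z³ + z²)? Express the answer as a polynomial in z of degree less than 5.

Multiply in GF(2)[z]: (z³ + z²)·(z³ + z²) = z⁶ + z⁴.
Reduce using z⁵ ≡ z³ + z² + z + 1 (mod z⁵ + z³ + z² + z + 1).
Reduced: z³ + z² + z.

z^3 + z^2 + z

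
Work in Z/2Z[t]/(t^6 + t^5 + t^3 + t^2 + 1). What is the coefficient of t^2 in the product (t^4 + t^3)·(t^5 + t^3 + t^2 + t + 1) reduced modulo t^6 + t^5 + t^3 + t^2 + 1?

0

Multiply in Z/2Z[t]: (t^4 + t^3)·(t^5 + t^3 + t^2 + t + 1) = t^9 + t^8 + t^7 + t^3.
Reduce using t^6 ≡ t^5 + t^3 + t^2 + 1 (mod t^6 + t^5 + t^3 + t^2 + 1).
Reduced: t^5 + t^4 + t^3 + t.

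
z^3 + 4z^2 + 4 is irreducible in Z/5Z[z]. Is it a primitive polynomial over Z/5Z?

Write f(z) = z^3 + 4z^2 + 4.
|GF(5^3)^×| = 5^3 − 1 = 124. Prime factorization: 124 = 2^2·31.
f is primitive ⇔ z has order 124 in GF(5)[z]/(f), i.e. z^(124/q) ≠ 1 for each prime q | 124.
z^(62) mod f = 1
z^(4) mod f = z^2 + z + 1.
Since z^(62) = 1, the order of z divides 62 < 124; not primitive.

No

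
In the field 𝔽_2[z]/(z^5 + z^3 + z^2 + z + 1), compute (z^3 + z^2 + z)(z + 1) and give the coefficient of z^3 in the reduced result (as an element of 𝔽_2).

Multiply in 𝔽_2[z]: (z^3 + z^2 + z)·(z + 1) = z^4 + z.
Reduced: z^4 + z.

0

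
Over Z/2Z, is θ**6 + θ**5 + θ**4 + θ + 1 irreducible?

Write m(θ) = θ**6 + θ**5 + θ**4 + θ + 1.
Check for roots in Z/2Z: m(0) = 1; m(1) = 1.
No roots, so no linear factors.
Monic irreducibles of degree 2 over GF(2): θ**2 + θ + 1.
None of them divide m (all give nonzero remainder).
Monic irreducibles of degree 3 over GF(2): θ**3 + θ + 1, θ**3 + θ**2 + 1.
None of them divide m (all give nonzero remainder).
No irreducible factor of degree ≤ 3 exists, so m is irreducible over GF(2).

Yes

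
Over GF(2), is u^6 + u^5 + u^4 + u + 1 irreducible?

Yes

Write P(u) = u^6 + u^5 + u^4 + u + 1.
Check for roots in GF(2): P(0) = 1; P(1) = 1.
No roots, so no linear factors.
Monic irreducibles of degree 2 over GF(2): u^2 + u + 1.
None of them divide P (all give nonzero remainder).
Monic irreducibles of degree 3 over GF(2): u^3 + u + 1, u^3 + u^2 + 1.
None of them divide P (all give nonzero remainder).
No irreducible factor of degree ≤ 3 exists, so P is irreducible over GF(2).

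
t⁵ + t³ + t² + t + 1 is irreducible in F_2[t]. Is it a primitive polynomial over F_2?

Yes

Write f(t) = t⁵ + t³ + t² + t + 1.
|GF(2^5)^×| = 2^5 − 1 = 31. Prime factorization: 31 = 31.
f is primitive ⇔ t has order 31 in GF(2)[t]/(f), i.e. t^(31/q) ≠ 1 for each prime q | 31.
t^(1) mod f = t.
None equal 1, so t has full order 31; f is primitive.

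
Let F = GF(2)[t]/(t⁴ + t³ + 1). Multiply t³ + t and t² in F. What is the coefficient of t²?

0

Multiply in GF(2)[t]: (t³ + t)·(t²) = t⁵ + t³.
Reduce using t⁴ ≡ t³ + 1 (mod t⁴ + t³ + 1).
Reduced: t + 1.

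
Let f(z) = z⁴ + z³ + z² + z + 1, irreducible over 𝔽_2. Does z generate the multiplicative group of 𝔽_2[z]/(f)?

No

|GF(2^4)^×| = 2^4 − 1 = 15. Prime factorization: 15 = 3·5.
f is primitive ⇔ z has order 15 in GF(2)[z]/(f), i.e. z^(15/q) ≠ 1 for each prime q | 15.
z^(5) mod f = 1
z^(3) mod f = z³.
Since z^(5) = 1, the order of z divides 5 < 15; not primitive.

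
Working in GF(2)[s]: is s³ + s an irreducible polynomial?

Write m(s) = s³ + s.
Check for roots in GF(2): m(0) = 0 → root; m(1) = 0 → root.
m(0) = 0, so (s) divides m(s); m is reducible.

No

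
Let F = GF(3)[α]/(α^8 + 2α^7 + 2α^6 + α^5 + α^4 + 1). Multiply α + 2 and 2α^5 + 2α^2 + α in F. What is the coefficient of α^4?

Multiply in GF(3)[α]: (α + 2)·(2α^5 + 2α^2 + α) = 2α^6 + α^5 + 2α^3 + 2α^2 + 2α.
Reduced: 2α^6 + α^5 + 2α^3 + 2α^2 + 2α.

0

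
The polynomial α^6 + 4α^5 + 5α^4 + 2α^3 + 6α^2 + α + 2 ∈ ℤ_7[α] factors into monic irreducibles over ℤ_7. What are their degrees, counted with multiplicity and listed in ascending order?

Write h(α) = α^6 + 4α^5 + 5α^4 + 2α^3 + 6α^2 + α + 2.
Linear factors from roots: (α + 6), (α + 4), (α + 3), (α + 1).
Complete factorization: h(α) = (α + 1)·(α + 3)·(α + 4)·(α + 6)·(α^2 + 4α + 1).
Factor degrees with multiplicity: 1 + 1 + 1 + 1 + 2 = 6.

1, 1, 1, 1, 2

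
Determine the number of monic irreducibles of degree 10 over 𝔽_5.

976248

The number of monic irreducibles of degree 10 over GF(5) is (1/10)·Σ_{d∣10} μ(10/d) 5^d.
Divisors of 10: 1, 2, 5, 10; μ(10/d) for each: 1, -1, -1, 1.
Σ = 5^1 − 5^2 − 5^5 + 5^10 = 9762480.
N = 9762480/10 = 976248.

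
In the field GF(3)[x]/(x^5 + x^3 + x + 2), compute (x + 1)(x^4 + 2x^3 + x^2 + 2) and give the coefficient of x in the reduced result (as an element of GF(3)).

Multiply in GF(3)[x]: (x + 1)·(x^4 + 2x^3 + x^2 + 2) = x^5 + x^2 + 2x + 2.
Reduce using x^5 ≡ 2x^3 + 2x + 1 (mod x^5 + x^3 + x + 2).
Reduced: 2x^3 + x^2 + x.

1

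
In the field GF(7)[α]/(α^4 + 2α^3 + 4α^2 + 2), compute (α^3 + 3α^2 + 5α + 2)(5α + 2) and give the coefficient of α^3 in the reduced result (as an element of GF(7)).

Multiply in GF(7)[α]: (α^3 + 3α^2 + 5α + 2)·(5α + 2) = 5α^4 + 3α^3 + 3α^2 + 6α + 4.
Reduce using α^4 ≡ 5α^3 + 3α^2 + 5 (mod α^4 + 2α^3 + 4α^2 + 2).
Reduced: 4α^2 + 6α + 1.

0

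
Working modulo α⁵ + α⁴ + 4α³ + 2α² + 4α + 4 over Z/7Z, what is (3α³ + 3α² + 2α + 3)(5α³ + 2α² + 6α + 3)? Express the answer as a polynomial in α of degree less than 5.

Multiply in Z/7Z[α]: (3α³ + 3α² + 2α + 3)·(5α³ + 2α² + 6α + 3) = α⁶ + 6α⁴ + 4α³ + 6α² + 3α + 2.
Reduce using α⁵ ≡ 6α⁴ + 3α³ + 5α² + 3α + 3 (mod α⁵ + α⁴ + 4α³ + 2α² + 4α + 4).
Reduced: 3α⁴ + 6α³ + 4α² + 3α + 6.

3α^4 + 6α^3 + 4α^2 + 3α + 6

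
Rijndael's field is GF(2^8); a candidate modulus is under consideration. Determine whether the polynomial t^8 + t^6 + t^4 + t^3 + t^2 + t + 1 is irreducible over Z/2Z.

Yes

Write g(t) = t^8 + t^6 + t^4 + t^3 + t^2 + t + 1.
Check for roots in Z/2Z: g(0) = 1; g(1) = 1.
No roots, so no linear factors.
Monic irreducibles of degree 2 over GF(2): t^2 + t + 1.
None of them divide g (all give nonzero remainder).
Monic irreducibles of degree 3 over GF(2): t^3 + t + 1, t^3 + t^2 + 1.
None of them divide g (all give nonzero remainder).
Monic irreducibles of degree 4 over GF(2): t^4 + t + 1, t^4 + t^3 + 1, t^4 + t^3 + t^2 + t + 1.
None of them divide g (all give nonzero remainder).
No irreducible factor of degree ≤ 4 exists, so g is irreducible over GF(2).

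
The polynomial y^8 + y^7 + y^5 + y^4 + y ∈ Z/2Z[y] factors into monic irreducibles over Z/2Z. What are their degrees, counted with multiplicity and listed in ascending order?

1, 3, 4

Write f(y) = y^8 + y^7 + y^5 + y^4 + y.
Roots in Z/2Z: f(0) = 0 → root; f(1) = 1.
Linear factors from roots: (y).
Complete factorization: f(y) = (y)·(y^3 + y + 1)·(y^4 + y^3 + y^2 + y + 1).
Factor degrees with multiplicity: 1 + 3 + 4 = 8.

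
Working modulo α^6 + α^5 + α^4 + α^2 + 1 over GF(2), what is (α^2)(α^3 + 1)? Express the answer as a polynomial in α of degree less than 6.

α^5 + α^2

Multiply in GF(2)[α]: (α^2)·(α^3 + 1) = α^5 + α^2.
Reduced: α^5 + α^2.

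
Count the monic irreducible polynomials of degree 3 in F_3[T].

8

The number of monic irreducibles of degree 3 over GF(3) is (1/3)·Σ_{d∣3} μ(3/d) 3^d.
Divisors of 3: 1, 3; μ(3/d) for each: -1, 1.
Σ = − 3^1 + 3^3 = 24.
N = 24/3 = 8.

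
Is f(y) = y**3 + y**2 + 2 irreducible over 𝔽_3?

Check for roots in 𝔽_3: f(0) = 2; f(1) = 1; f(2) = 2.
No roots. A degree-3 polynomial over a field with no linear factor is irreducible.

Yes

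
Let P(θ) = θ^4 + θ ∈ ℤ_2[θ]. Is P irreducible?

Check for roots in ℤ_2: P(0) = 0 → root; P(1) = 0 → root.
P(0) = 0, so (θ) divides P(θ); P is reducible.

No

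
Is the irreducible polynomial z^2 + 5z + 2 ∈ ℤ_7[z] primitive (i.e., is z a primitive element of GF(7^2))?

Write f(z) = z^2 + 5z + 2.
|GF(7^2)^×| = 7^2 − 1 = 48. Prime factorization: 48 = 2^4·3.
f is primitive ⇔ z has order 48 in GF(7)[z]/(f), i.e. z^(48/q) ≠ 1 for each prime q | 48.
z^(24) mod f = 1
z^(16) mod f = 4.
Since z^(24) = 1, the order of z divides 24 < 48; not primitive.

No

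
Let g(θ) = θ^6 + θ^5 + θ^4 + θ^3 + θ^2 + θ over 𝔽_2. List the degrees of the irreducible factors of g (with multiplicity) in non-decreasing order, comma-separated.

Roots in 𝔽_2: g(0) = 0 → root; g(1) = 0 → root.
Linear factors from roots: (θ), (θ + 1).
Complete factorization: g(θ) = (θ)·(θ + 1)·(θ^2 + θ + 1)^2.
Factor degrees with multiplicity: 1 + 1 + 2 + 2 = 6.

1, 1, 2, 2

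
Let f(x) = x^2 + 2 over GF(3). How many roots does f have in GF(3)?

Evaluate at each of the 3 elements of GF(3):
f(0) = 2; f(1) = 0 → root; f(2) = 0 → root.
Roots: {1, 2}.

2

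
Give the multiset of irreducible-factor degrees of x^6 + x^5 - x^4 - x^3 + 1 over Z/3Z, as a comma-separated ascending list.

Write f(x) = x^6 + x^5 - x^4 - x^3 + 1.
Roots in Z/3Z: f(0) = 1; f(1) = 1; f(2) = 1.
Complete factorization: f(x) = (x^6 + x^5 - x^4 - x^3 + 1).
Factor degrees with multiplicity: 6 = 6.

6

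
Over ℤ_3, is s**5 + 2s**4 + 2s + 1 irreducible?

Write g(s) = s**5 + 2s**4 + 2s + 1.
Check for roots in ℤ_3: g(0) = 1; g(1) = 0 → root; g(2) = 0 → root.
g(1) = 0, so (s − 1) divides g(s); g is reducible.

No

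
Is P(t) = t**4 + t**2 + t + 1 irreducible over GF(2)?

Check for roots in GF(2): P(0) = 1; P(1) = 0 → root.
P(1) = 0, so (t − 1) divides P(t); P is reducible.

No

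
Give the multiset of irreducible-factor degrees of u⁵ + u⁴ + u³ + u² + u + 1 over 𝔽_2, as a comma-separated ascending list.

Write h(u) = u⁵ + u⁴ + u³ + u² + u + 1.
Roots in 𝔽_2: h(0) = 1; h(1) = 0 → root.
Linear factors from roots: (u + 1).
Complete factorization: h(u) = (u + 1)·(u² + u + 1)^2.
Factor degrees with multiplicity: 1 + 2 + 2 = 5.

1, 2, 2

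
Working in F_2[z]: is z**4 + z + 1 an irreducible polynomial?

Yes

Write P(z) = z**4 + z + 1.
Check for roots in F_2: P(0) = 1; P(1) = 1.
No roots, so no linear factors.
Monic irreducibles of degree 2 over GF(2): z**2 + z + 1.
None of them divide P (all give nonzero remainder).
No irreducible factor of degree ≤ 2 exists, so P is irreducible over GF(2).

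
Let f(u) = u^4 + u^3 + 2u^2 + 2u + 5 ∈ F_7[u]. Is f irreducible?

Yes

Check for roots in F_7: f(0) = 5; f(1) = 4; f(2) = 6; f(3) = 4; f(4) = 1; f(5) = 3; f(6) = 5.
No roots, so no linear factors.
Degree-2 irreducible divisors: test the 21 monic irreducibles of degree 2 over GF(7).
None of them divide f (all give nonzero remainder).
No irreducible factor of degree ≤ 2 exists, so f is irreducible over GF(7).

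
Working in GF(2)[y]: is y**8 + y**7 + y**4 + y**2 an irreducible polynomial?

No

Write h(y) = y**8 + y**7 + y**4 + y**2.
Check for roots in GF(2): h(0) = 0 → root; h(1) = 0 → root.
h(0) = 0, so (y) divides h(y); h is reducible.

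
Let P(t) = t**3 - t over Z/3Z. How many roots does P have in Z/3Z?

3

Evaluate at each of the 3 elements of Z/3Z:
P(0) = 0 → root; P(1) = 0 → root; P(2) = 0 → root.
Roots: {0, 1, 2}.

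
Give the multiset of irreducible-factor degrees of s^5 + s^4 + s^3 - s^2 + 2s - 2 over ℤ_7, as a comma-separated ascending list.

Write f(s) = s^5 + s^4 + s^3 - s^2 + 2s - 2.
Complete factorization: f(s) = (s^5 + s^4 + s^3 - s^2 + 2s - 2).
Factor degrees with multiplicity: 5 = 5.

5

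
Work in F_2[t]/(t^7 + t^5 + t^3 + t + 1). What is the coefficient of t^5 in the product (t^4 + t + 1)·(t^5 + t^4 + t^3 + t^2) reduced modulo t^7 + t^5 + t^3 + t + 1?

Multiply in F_2[t]: (t^4 + t + 1)·(t^5 + t^4 + t^3 + t^2) = t^9 + t^8 + t^7 + t^2.
Reduce using t^7 ≡ t^5 + t^3 + t + 1 (mod t^7 + t^5 + t^3 + t + 1).
Reduced: t^6 + t^5 + t^4 + t^3 + t^2 + t.

1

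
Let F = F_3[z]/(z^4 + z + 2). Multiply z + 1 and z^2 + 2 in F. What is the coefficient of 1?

2

Multiply in F_3[z]: (z + 1)·(z^2 + 2) = z^3 + z^2 + 2z + 2.
Reduced: z^3 + z^2 + 2z + 2.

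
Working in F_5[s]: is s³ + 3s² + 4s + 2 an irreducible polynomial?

Write g(s) = s³ + 3s² + 4s + 2.
Check for roots in F_5: g(0) = 2; g(1) = 0 → root; g(2) = 0 → root; g(3) = 3; g(4) = 0 → root.
g(1) = 0, so (s − 1) divides g(s); g is reducible.

No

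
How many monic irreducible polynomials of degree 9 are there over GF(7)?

The number of monic irreducibles of degree 9 over GF(7) is (1/9)·Σ_{d∣9} μ(9/d) 7^d.
Divisors of 9: 1, 3, 9; μ(9/d) for each: 0, -1, 1.
Σ = − 7^3 + 7^9 = 40353264.
N = 40353264/9 = 4483696.

4483696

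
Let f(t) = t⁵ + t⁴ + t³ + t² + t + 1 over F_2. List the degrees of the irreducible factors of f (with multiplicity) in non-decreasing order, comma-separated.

Roots in F_2: f(0) = 1; f(1) = 0 → root.
Linear factors from roots: (t + 1).
Complete factorization: f(t) = (t + 1)·(t² + t + 1)^2.
Factor degrees with multiplicity: 1 + 2 + 2 = 5.

1, 2, 2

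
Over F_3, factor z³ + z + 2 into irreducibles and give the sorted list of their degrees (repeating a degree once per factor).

1, 2

Write g(z) = z³ + z + 2.
Roots in F_3: g(0) = 2; g(1) = 1; g(2) = 0 → root.
Linear factors from roots: (z + 1).
Complete factorization: g(z) = (z + 1)·(z² + 2z + 2).
Factor degrees with multiplicity: 1 + 2 = 3.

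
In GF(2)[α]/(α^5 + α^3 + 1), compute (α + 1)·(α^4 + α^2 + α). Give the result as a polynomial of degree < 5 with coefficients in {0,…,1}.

Multiply in GF(2)[α]: (α + 1)·(α^4 + α^2 + α) = α^5 + α^4 + α^3 + α.
Reduce using α^5 ≡ α^3 + 1 (mod α^5 + α^3 + 1).
Reduced: α^4 + α + 1.

α^4 + α + 1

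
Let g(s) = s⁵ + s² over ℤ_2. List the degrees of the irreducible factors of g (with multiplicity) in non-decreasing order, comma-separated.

Roots in ℤ_2: g(0) = 0 → root; g(1) = 0 → root.
Linear factors from roots: (s), (s + 1).
Complete factorization: g(s) = (s + 1)·(s)^2·(s² + s + 1).
Factor degrees with multiplicity: 1 + 1 + 1 + 2 = 5.

1, 1, 1, 2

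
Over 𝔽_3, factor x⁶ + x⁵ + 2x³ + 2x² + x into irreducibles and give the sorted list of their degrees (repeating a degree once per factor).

Write g(x) = x⁶ + x⁵ + 2x³ + 2x² + x.
Roots in 𝔽_3: g(0) = 0 → root; g(1) = 1; g(2) = 2.
Linear factors from roots: (x).
Complete factorization: g(x) = (x)·(x² + 1)·(x³ + x² + 2x + 1).
Factor degrees with multiplicity: 1 + 2 + 3 = 6.

1, 2, 3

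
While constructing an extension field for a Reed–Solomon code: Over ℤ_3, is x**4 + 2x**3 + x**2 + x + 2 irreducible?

Write g(x) = x**4 + 2x**3 + x**2 + x + 2.
Check for roots in ℤ_3: g(0) = 2; g(1) = 1; g(2) = 1.
No roots, so no linear factors.
Monic irreducibles of degree 2 over GF(3): x**2 + 1, x**2 + x + 2, x**2 + 2x + 2.
None of them divide g (all give nonzero remainder).
No irreducible factor of degree ≤ 2 exists, so g is irreducible over GF(3).

Yes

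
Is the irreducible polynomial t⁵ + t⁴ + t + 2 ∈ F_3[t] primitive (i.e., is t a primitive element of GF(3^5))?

Write f(t) = t⁵ + t⁴ + t + 2.
|GF(3^5)^×| = 3^5 − 1 = 242. Prime factorization: 242 = 2·11^2.
f is primitive ⇔ t has order 242 in GF(3)[t]/(f), i.e. t^(242/q) ≠ 1 for each prime q | 242.
t^(121) mod f = 1
t^(22) mod f = t⁴ + 2t³ + t + 1.
Since t^(121) = 1, the order of t divides 121 < 242; not primitive.

No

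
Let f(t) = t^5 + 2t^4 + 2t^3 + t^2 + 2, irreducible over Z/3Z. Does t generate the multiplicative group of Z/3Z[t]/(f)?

No

|GF(3^5)^×| = 3^5 − 1 = 242. Prime factorization: 242 = 2·11^2.
f is primitive ⇔ t has order 242 in GF(3)[t]/(f), i.e. t^(242/q) ≠ 1 for each prime q | 242.
t^(121) mod f = 1
t^(22) mod f = t^4 + t + 1.
Since t^(121) = 1, the order of t divides 121 < 242; not primitive.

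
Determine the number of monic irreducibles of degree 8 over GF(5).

Gauss's count: N_{5}(8) = (1/8) Σ_{d|8} μ(8/d)·5^d.
Divisors of 8: 1, 2, 4, 8; μ(8/d) for each: 0, 0, -1, 1.
Σ = − 5^4 + 5^8 = 390000.
N = 390000/8 = 48750.

48750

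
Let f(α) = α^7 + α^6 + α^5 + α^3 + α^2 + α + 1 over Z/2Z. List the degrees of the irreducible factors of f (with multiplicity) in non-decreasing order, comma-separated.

Roots in Z/2Z: f(0) = 1; f(1) = 1.
Complete factorization: f(α) = (α^7 + α^6 + α^5 + α^3 + α^2 + α + 1).
Factor degrees with multiplicity: 7 = 7.

7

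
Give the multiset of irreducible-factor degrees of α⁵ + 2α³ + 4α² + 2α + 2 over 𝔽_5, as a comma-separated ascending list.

Write g(α) = α⁵ + 2α³ + 4α² + 2α + 2.
Roots in 𝔽_5: g(0) = 2; g(1) = 1; g(2) = 0 → root; g(3) = 1; g(4) = 1.
Linear factors from roots: (α + 3).
Complete factorization: g(α) = (α + 3)·(α² + 3)·(α² + 2α + 3).
Factor degrees with multiplicity: 1 + 2 + 2 = 5.

1, 2, 2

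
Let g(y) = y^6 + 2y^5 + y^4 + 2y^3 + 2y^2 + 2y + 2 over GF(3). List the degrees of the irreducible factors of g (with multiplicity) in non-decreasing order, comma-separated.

Roots in GF(3): g(0) = 2; g(1) = 0 → root; g(2) = 0 → root.
Linear factors from roots: (y + 2), (y + 1).
Complete factorization: g(y) = (y + 1)·(y + 2)·(y^2 + y + 2)^2.
Factor degrees with multiplicity: 1 + 1 + 2 + 2 = 6.

1, 1, 2, 2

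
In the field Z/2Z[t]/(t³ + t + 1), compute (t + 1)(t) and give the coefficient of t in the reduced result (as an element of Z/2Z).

1

Multiply in Z/2Z[t]: (t + 1)·(t) = t² + t.
Reduced: t² + t.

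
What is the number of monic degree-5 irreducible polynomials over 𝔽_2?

6

The number of monic irreducibles of degree 5 over GF(2) is (1/5)·Σ_{d∣5} μ(5/d) 2^d.
Divisors of 5: 1, 5; μ(5/d) for each: -1, 1.
Σ = − 2^1 + 2^5 = 30.
N = 30/5 = 6.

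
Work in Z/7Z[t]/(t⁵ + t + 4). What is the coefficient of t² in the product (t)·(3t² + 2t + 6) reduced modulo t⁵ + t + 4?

Multiply in Z/7Z[t]: (t)·(3t² + 2t + 6) = 3t³ + 2t² + 6t.
Reduced: 3t³ + 2t² + 6t.

2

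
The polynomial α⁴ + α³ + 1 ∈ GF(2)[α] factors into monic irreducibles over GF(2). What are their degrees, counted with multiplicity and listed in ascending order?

4

Write h(α) = α⁴ + α³ + 1.
Roots in GF(2): h(0) = 1; h(1) = 1.
Complete factorization: h(α) = (α⁴ + α³ + 1).
Factor degrees with multiplicity: 4 = 4.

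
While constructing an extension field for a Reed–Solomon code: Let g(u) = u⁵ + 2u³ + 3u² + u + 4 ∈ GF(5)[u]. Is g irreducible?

Check for roots in GF(5): g(0) = 4; g(1) = 1; g(2) = 1; g(3) = 1; g(4) = 3.
No roots, so no linear factors.
Degree-2 irreducible divisors: test the 10 monic irreducibles of degree 2 over GF(5).
None of them divide g (all give nonzero remainder).
No irreducible factor of degree ≤ 2 exists, so g is irreducible over GF(5).

Yes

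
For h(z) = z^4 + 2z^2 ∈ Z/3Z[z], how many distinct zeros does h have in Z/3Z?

3

Evaluate at each of the 3 elements of Z/3Z:
h(0) = 0 → root; h(1) = 0 → root; h(2) = 0 → root.
Roots: {0, 1, 2}.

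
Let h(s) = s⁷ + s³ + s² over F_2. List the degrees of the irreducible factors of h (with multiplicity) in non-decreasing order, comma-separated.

1, 1, 2, 3

Roots in F_2: h(0) = 0 → root; h(1) = 1.
Linear factors from roots: (s).
Complete factorization: h(s) = (s)^2·(s² + s + 1)·(s³ + s² + 1).
Factor degrees with multiplicity: 1 + 1 + 2 + 3 = 7.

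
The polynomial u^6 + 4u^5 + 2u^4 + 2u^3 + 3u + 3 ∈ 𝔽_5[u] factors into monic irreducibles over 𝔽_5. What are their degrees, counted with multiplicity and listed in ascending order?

Write h(u) = u^6 + 4u^5 + 2u^4 + 2u^3 + 3u + 3.
Roots in 𝔽_5: h(0) = 3; h(1) = 0 → root; h(2) = 4; h(3) = 4; h(4) = 2.
Linear factors from roots: (u + 4).
Complete factorization: h(u) = (u + 4)·(u^2 + 2u + 4)·(u^3 + 3u^2 + 2u + 3).
Factor degrees with multiplicity: 1 + 2 + 3 = 6.

1, 2, 3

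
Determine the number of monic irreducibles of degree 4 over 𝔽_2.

3

Gauss's count: N_{2}(4) = (1/4) Σ_{d|4} μ(4/d)·2^d.
Divisors of 4: 1, 2, 4; μ(4/d) for each: 0, -1, 1.
Σ = − 2^2 + 2^4 = 12.
N = 12/4 = 3.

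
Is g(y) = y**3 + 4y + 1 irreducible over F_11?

Yes

Check each element of F_11 for a root: g(0)=1, g(1)=6, g(2)=6, g(3)=7, g(4)=4, g(5)=3, g(6)=10, g(7)=9, g(8)=6, g(9)=7, g(10)=7.
No roots. A degree-3 polynomial over a field with no linear factor is irreducible.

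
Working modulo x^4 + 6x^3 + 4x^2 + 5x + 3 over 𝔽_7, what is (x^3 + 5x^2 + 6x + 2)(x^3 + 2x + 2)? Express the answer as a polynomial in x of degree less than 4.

Multiply in 𝔽_7[x]: (x^3 + 5x^2 + 6x + 2)·(x^3 + 2x + 2) = x^6 + 5x^5 + x^4 + x^2 + 2x + 4.
Reduce using x^4 ≡ x^3 + 3x^2 + 2x + 4 (mod x^4 + 6x^3 + 4x^2 + 5x + 3).
Reduced: 2x^3 + 5x^2 + 4x + 2.

2x^3 + 5x^2 + 4x + 2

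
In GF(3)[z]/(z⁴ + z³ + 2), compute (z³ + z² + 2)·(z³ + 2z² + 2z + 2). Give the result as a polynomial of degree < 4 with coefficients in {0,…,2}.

z^3 + z^2

Multiply in GF(3)[z]: (z³ + z² + 2)·(z³ + 2z² + 2z + 2) = z⁶ + z⁴ + z + 1.
Reduce using z⁴ ≡ 2z³ + 1 (mod z⁴ + z³ + 2).
Reduced: z³ + z².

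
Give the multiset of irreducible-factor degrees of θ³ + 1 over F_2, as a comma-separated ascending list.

1, 2

Write g(θ) = θ³ + 1.
Roots in F_2: g(0) = 1; g(1) = 0 → root.
Linear factors from roots: (θ + 1).
Complete factorization: g(θ) = (θ + 1)·(θ² + θ + 1).
Factor degrees with multiplicity: 1 + 2 = 3.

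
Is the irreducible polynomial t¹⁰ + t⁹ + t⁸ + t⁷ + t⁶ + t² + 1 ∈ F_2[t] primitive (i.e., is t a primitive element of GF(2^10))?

Write f(t) = t¹⁰ + t⁹ + t⁸ + t⁷ + t⁶ + t² + 1.
|GF(2^10)^×| = 2^10 − 1 = 1023. Prime factorization: 1023 = 3·11·31.
f is primitive ⇔ t has order 1023 in GF(2)[t]/(f), i.e. t^(1023/q) ≠ 1 for each prime q | 1023.
t^(341) mod f = 1
t^(93) mod f = t⁷ + t⁶ + t⁵ + t⁴ + 1.
t^(33) mod f = t⁷ + t³ + t² + t.
Since t^(341) = 1, the order of t divides 341 < 1023; not primitive.

No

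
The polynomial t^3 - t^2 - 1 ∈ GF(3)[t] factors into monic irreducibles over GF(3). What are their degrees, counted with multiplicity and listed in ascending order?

Write g(t) = t^3 - t^2 - 1.
Roots in GF(3): g(0) = 2; g(1) = 2; g(2) = 0 → root.
Linear factors from roots: (t + 1).
Complete factorization: g(t) = (t + 1)·(t^2 + t - 1).
Factor degrees with multiplicity: 1 + 2 = 3.

1, 2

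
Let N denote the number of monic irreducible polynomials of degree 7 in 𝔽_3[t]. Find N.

312

The number of monic irreducibles of degree 7 over GF(3) is (1/7)·Σ_{d∣7} μ(7/d) 3^d.
Divisors of 7: 1, 7; μ(7/d) for each: -1, 1.
Σ = − 3^1 + 3^7 = 2184.
N = 2184/7 = 312.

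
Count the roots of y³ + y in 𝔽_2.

Write P(y) = y³ + y.
Evaluate at each of the 2 elements of 𝔽_2:
P(0) = 0 → root; P(1) = 0 → root.
Roots: {0, 1}.

2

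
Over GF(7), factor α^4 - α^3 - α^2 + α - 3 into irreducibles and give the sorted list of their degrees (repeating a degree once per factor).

4

Write f(α) = α^4 - α^3 - α^2 + α - 3.
Complete factorization: f(α) = (α^4 - α^3 - α^2 + α - 3).
Factor degrees with multiplicity: 4 = 4.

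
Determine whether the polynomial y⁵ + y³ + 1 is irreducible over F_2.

Write g(y) = y⁵ + y³ + 1.
Check for roots in F_2: g(0) = 1; g(1) = 1.
No roots, so no linear factors.
Monic irreducibles of degree 2 over GF(2): y² + y + 1.
None of them divide g (all give nonzero remainder).
No irreducible factor of degree ≤ 2 exists, so g is irreducible over GF(2).

Yes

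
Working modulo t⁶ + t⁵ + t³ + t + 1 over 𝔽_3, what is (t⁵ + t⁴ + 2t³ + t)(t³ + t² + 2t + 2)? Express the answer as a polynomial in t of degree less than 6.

Multiply in 𝔽_3[t]: (t⁵ + t⁴ + 2t³ + t)·(t³ + t² + 2t + 2) = t⁸ + 2t⁷ + 2t⁶ + t⁴ + 2t³ + 2t² + 2t.
Reduce using t⁶ ≡ 2t⁵ + 2t³ + 2t + 2 (mod t⁶ + t⁵ + t³ + t + 1).
Reduced: t⁵ + 2.

t^5 + 2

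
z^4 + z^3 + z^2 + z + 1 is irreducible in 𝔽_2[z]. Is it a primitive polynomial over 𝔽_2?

No

Write f(z) = z^4 + z^3 + z^2 + z + 1.
|GF(2^4)^×| = 2^4 − 1 = 15. Prime factorization: 15 = 3·5.
f is primitive ⇔ z has order 15 in GF(2)[z]/(f), i.e. z^(15/q) ≠ 1 for each prime q | 15.
z^(5) mod f = 1
z^(3) mod f = z^3.
Since z^(5) = 1, the order of z divides 5 < 15; not primitive.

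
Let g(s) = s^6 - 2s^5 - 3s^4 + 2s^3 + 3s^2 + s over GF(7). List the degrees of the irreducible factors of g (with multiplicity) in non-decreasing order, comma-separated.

Linear factors from roots: (s), (s - 3), (s + 1).
Complete factorization: g(s) = (s)·(s + 1)·(s - 3)·(s^3 + 2).
Factor degrees with multiplicity: 1 + 1 + 1 + 3 = 6.

1, 1, 1, 3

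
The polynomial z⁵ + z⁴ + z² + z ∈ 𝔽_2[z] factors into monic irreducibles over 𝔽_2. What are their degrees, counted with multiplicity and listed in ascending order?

1, 1, 1, 2

Write f(z) = z⁵ + z⁴ + z² + z.
Roots in 𝔽_2: f(0) = 0 → root; f(1) = 0 → root.
Linear factors from roots: (z), (z + 1).
Complete factorization: f(z) = (z)·(z + 1)^2·(z² + z + 1).
Factor degrees with multiplicity: 1 + 1 + 1 + 2 = 5.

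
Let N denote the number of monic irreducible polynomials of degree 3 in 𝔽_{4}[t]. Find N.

The number of monic irreducibles of degree 3 over GF(4) is (1/3)·Σ_{d∣3} μ(3/d) 4^d.
Divisors of 3: 1, 3; μ(3/d) for each: -1, 1.
Σ = − 4^1 + 4^3 = 60.
N = 60/3 = 20.

20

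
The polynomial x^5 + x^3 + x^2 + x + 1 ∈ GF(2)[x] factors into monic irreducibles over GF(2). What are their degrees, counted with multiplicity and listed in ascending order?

Write h(x) = x^5 + x^3 + x^2 + x + 1.
Roots in GF(2): h(0) = 1; h(1) = 1.
Complete factorization: h(x) = (x^5 + x^3 + x^2 + x + 1).
Factor degrees with multiplicity: 5 = 5.

5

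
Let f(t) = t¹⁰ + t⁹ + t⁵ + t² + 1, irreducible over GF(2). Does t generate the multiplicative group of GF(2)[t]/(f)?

|GF(2^10)^×| = 2^10 − 1 = 1023. Prime factorization: 1023 = 3·11·31.
f is primitive ⇔ t has order 1023 in GF(2)[t]/(f), i.e. t^(1023/q) ≠ 1 for each prime q | 1023.
t^(341) mod f = t⁷ + t⁴ + t² + t.
t^(93) mod f = t⁷ + t⁶ + t⁴ + t³ + 1.
t^(33) mod f = t⁹ + t⁷ + t⁶ + t⁵ + t³ + t² + 1.
None equal 1, so t has full order 1023; f is primitive.

Yes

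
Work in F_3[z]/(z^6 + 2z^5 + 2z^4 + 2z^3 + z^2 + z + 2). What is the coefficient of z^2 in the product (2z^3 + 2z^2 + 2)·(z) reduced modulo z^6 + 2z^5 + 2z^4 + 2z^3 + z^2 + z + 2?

0

Multiply in F_3[z]: (2z^3 + 2z^2 + 2)·(z) = 2z^4 + 2z^3 + 2z.
Reduced: 2z^4 + 2z^3 + 2z.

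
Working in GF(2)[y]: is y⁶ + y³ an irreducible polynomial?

Write m(y) = y⁶ + y³.
Check for roots in GF(2): m(0) = 0 → root; m(1) = 0 → root.
m(0) = 0, so (y) divides m(y); m is reducible.

No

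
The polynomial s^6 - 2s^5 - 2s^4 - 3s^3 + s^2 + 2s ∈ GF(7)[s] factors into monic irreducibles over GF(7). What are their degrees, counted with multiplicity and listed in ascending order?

Write g(s) = s^6 - 2s^5 - 2s^4 - 3s^3 + s^2 + 2s.
Linear factors from roots: (s).
Complete factorization: g(s) = (s)·(s^2 + 2s + 3)·(s^3 + 3s^2 + 3s + 3).
Factor degrees with multiplicity: 1 + 2 + 3 = 6.

1, 2, 3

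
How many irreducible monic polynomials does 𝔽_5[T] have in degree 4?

Gauss's count: N_{5}(4) = (1/4) Σ_{d|4} μ(4/d)·5^d.
Divisors of 4: 1, 2, 4; μ(4/d) for each: 0, -1, 1.
Σ = − 5^2 + 5^4 = 600.
N = 600/4 = 150.

150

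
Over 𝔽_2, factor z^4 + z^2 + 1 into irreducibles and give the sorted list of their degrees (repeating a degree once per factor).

2, 2

Write g(z) = z^4 + z^2 + 1.
Roots in 𝔽_2: g(0) = 1; g(1) = 1.
Complete factorization: g(z) = (z^2 + z + 1)^2.
Factor degrees with multiplicity: 2 + 2 = 4.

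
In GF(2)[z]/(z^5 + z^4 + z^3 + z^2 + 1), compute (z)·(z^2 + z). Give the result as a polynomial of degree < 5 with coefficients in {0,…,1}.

z^3 + z^2

Multiply in GF(2)[z]: (z)·(z^2 + z) = z^3 + z^2.
Reduced: z^3 + z^2.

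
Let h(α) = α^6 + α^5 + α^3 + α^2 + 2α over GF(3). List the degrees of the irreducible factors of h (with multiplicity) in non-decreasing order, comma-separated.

1, 1, 1, 3

Roots in GF(3): h(0) = 0 → root; h(1) = 0 → root; h(2) = 1.
Linear factors from roots: (α), (α + 2).
Complete factorization: h(α) = (α)·(α + 2)^2·(α^3 + 2α + 2).
Factor degrees with multiplicity: 1 + 1 + 1 + 3 = 6.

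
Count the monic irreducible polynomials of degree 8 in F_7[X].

720300

x^(7^8) − x is the product of all monic irreducibles of degree dividing 8; Möbius inversion gives N = (1/8) Σ μ(8/d)·7^d.
Divisors of 8: 1, 2, 4, 8; μ(8/d) for each: 0, 0, -1, 1.
Σ = − 7^4 + 7^8 = 5762400.
N = 5762400/8 = 720300.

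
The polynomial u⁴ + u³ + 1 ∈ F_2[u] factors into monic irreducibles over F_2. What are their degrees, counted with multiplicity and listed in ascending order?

Write g(u) = u⁴ + u³ + 1.
Roots in F_2: g(0) = 1; g(1) = 1.
Complete factorization: g(u) = (u⁴ + u³ + 1).
Factor degrees with multiplicity: 4 = 4.

4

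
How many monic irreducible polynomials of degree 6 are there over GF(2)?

Gauss's count: N_{2}(6) = (1/6) Σ_{d|6} μ(6/d)·2^d.
Divisors of 6: 1, 2, 3, 6; μ(6/d) for each: 1, -1, -1, 1.
Σ = 2^1 − 2^2 − 2^3 + 2^6 = 54.
N = 54/6 = 9.

9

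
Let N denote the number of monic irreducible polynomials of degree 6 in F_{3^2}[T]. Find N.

88440

The number of monic irreducibles of degree 6 over GF(9) is (1/6)·Σ_{d∣6} μ(6/d) 9^d.
Divisors of 6: 1, 2, 3, 6; μ(6/d) for each: 1, -1, -1, 1.
Σ = 9^1 − 9^2 − 9^3 + 9^6 = 530640.
N = 530640/6 = 88440.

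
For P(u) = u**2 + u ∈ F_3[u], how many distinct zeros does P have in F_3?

2

Evaluate at each of the 3 elements of F_3:
P(0) = 0 → root; P(1) = 2; P(2) = 0 → root.
Roots: {0, 2}.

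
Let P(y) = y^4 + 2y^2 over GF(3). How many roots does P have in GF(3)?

Evaluate at each of the 3 elements of GF(3):
P(0) = 0 → root; P(1) = 0 → root; P(2) = 0 → root.
Roots: {0, 1, 2}.

3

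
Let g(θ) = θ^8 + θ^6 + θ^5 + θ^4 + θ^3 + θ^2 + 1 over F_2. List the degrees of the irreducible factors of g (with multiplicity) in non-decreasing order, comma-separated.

Roots in F_2: g(0) = 1; g(1) = 1.
Complete factorization: g(θ) = (θ^2 + θ + 1)·(θ^3 + θ + 1)·(θ^3 + θ^2 + 1).
Factor degrees with multiplicity: 2 + 3 + 3 = 8.

2, 3, 3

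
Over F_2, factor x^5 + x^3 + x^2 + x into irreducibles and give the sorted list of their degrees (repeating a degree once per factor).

Write h(x) = x^5 + x^3 + x^2 + x.
Roots in F_2: h(0) = 0 → root; h(1) = 0 → root.
Linear factors from roots: (x), (x + 1).
Complete factorization: h(x) = (x)·(x + 1)·(x^3 + x^2 + 1).
Factor degrees with multiplicity: 1 + 1 + 3 = 5.

1, 1, 3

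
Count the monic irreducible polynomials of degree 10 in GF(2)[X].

By the necklace-counting formula, N_2(10) = (1/10) Σ_{d|10} μ(10/d)·2^d.
Divisors of 10: 1, 2, 5, 10; μ(10/d) for each: 1, -1, -1, 1.
Σ = 2^1 − 2^2 − 2^5 + 2^10 = 990.
N = 990/10 = 99.

99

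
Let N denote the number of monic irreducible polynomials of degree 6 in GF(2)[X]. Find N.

Gauss's count: N_{2}(6) = (1/6) Σ_{d|6} μ(6/d)·2^d.
Divisors of 6: 1, 2, 3, 6; μ(6/d) for each: 1, -1, -1, 1.
Σ = 2^1 − 2^2 − 2^3 + 2^6 = 54.
N = 54/6 = 9.

9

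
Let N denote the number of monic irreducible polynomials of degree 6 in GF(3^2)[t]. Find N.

88440

By the necklace-counting formula, N_9(6) = (1/6) Σ_{d|6} μ(6/d)·9^d.
Divisors of 6: 1, 2, 3, 6; μ(6/d) for each: 1, -1, -1, 1.
Σ = 9^1 − 9^2 − 9^3 + 9^6 = 530640.
N = 530640/6 = 88440.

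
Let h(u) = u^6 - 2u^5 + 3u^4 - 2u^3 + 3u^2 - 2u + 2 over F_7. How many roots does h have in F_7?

Evaluate at each of the 7 elements of F_7:
h(0) = 2; h(1) = 3; h(2) = 0 → root; h(3) = 0 → root; h(4) = 0 → root; h(5) = 0 → root; h(6) = 1.
Roots: {2, 3, 4, 5}.

4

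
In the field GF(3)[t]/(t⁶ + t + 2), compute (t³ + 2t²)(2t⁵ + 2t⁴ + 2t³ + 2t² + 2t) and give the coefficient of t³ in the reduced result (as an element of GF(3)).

2

Multiply in GF(3)[t]: (t³ + 2t²)·(2t⁵ + 2t⁴ + 2t³ + 2t² + 2t) = 2t⁸ + t³.
Reduce using t⁶ ≡ 2t + 1 (mod t⁶ + t + 2).
Reduced: 2t³ + 2t².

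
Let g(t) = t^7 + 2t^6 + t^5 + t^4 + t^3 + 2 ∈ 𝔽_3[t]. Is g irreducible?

Yes

Check for roots in 𝔽_3: g(0) = 2; g(1) = 2; g(2) = 2.
No roots, so no linear factors.
Monic irreducibles of degree 2 over GF(3): t^2 + 1, t^2 + t + 2, t^2 + 2t + 2.
None of them divide g (all give nonzero remainder).
Degree-3 irreducible divisors: test the 8 monic irreducibles of degree 3 over GF(3).
None of them divide g (all give nonzero remainder).
No irreducible factor of degree ≤ 3 exists, so g is irreducible over GF(3).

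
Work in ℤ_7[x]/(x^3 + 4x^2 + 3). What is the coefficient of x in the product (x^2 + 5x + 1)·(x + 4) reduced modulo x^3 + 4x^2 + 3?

Multiply in ℤ_7[x]: (x^2 + 5x + 1)·(x + 4) = x^3 + 2x^2 + 4.
Reduce using x^3 ≡ 3x^2 + 4 (mod x^3 + 4x^2 + 3).
Reduced: 5x^2 + 1.

0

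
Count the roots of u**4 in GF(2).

Write P(u) = u**4.
Evaluate at each of the 2 elements of GF(2):
P(0) = 0 → root; P(1) = 1.
Roots: {0}.

1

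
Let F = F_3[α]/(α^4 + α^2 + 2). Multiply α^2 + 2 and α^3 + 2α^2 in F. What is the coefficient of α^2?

Multiply in F_3[α]: (α^2 + 2)·(α^3 + 2α^2) = α^5 + 2α^4 + 2α^3 + α^2.
Reduce using α^4 ≡ 2α^2 + 1 (mod α^4 + α^2 + 2).
Reduced: α^3 + 2α^2 + α + 2.

2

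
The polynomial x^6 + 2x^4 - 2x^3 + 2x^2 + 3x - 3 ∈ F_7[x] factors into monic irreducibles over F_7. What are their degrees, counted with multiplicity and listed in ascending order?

Write f(x) = x^6 + 2x^4 - 2x^3 + 2x^2 + 3x - 3.
Linear factors from roots: (x - 2), (x - 3).
Complete factorization: f(x) = (x - 3)·(x - 2)·(x^2 + 2)·(x^2 - 2x - 2).
Factor degrees with multiplicity: 1 + 1 + 2 + 2 = 6.

1, 1, 2, 2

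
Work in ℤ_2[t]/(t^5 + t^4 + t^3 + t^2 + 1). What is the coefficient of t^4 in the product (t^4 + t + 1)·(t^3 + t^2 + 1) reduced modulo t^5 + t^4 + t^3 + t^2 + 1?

Multiply in ℤ_2[t]: (t^4 + t + 1)·(t^3 + t^2 + 1) = t^7 + t^6 + t^2 + t + 1.
Reduce using t^5 ≡ t^4 + t^3 + t^2 + 1 (mod t^5 + t^4 + t^3 + t^2 + 1).
Reduced: t^3 + t^2 + t.

0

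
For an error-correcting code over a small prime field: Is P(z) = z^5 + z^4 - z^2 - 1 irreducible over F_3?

Check for roots in F_3: P(0) = 2; P(1) = 0 → root; P(2) = 1.
P(1) = 0, so (z − 1) divides P(z); P is reducible.

No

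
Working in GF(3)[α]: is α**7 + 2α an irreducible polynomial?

No

Write P(α) = α**7 + 2α.
Check for roots in GF(3): P(0) = 0 → root; P(1) = 0 → root; P(2) = 0 → root.
P(0) = 0, so (α) divides P(α); P is reducible.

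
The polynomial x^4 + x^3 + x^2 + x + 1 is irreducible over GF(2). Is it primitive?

No

Write f(x) = x^4 + x^3 + x^2 + x + 1.
|GF(2^4)^×| = 2^4 − 1 = 15. Prime factorization: 15 = 3·5.
f is primitive ⇔ x has order 15 in GF(2)[x]/(f), i.e. x^(15/q) ≠ 1 for each prime q | 15.
x^(5) mod f = 1
x^(3) mod f = x^3.
Since x^(5) = 1, the order of x divides 5 < 15; not primitive.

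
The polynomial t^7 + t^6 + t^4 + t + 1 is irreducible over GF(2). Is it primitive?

Yes

Write f(t) = t^7 + t^6 + t^4 + t + 1.
|GF(2^7)^×| = 2^7 − 1 = 127. Prime factorization: 127 = 127.
f is primitive ⇔ t has order 127 in GF(2)[t]/(f), i.e. t^(127/q) ≠ 1 for each prime q | 127.
t^(1) mod f = t.
None equal 1, so t has full order 127; f is primitive.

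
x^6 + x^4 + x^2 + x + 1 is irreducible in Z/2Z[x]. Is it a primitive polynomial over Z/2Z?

No

Write f(x) = x^6 + x^4 + x^2 + x + 1.
|GF(2^6)^×| = 2^6 − 1 = 63. Prime factorization: 63 = 3^2·7.
f is primitive ⇔ x has order 63 in GF(2)[x]/(f), i.e. x^(63/q) ≠ 1 for each prime q | 63.
x^(21) mod f = 1
x^(9) mod f = x^4 + x^2 + x.
Since x^(21) = 1, the order of x divides 21 < 63; not primitive.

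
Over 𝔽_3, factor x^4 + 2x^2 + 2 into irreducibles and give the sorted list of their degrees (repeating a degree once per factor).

4

Write h(x) = x^4 + 2x^2 + 2.
Roots in 𝔽_3: h(0) = 2; h(1) = 2; h(2) = 2.
Complete factorization: h(x) = (x^4 + 2x^2 + 2).
Factor degrees with multiplicity: 4 = 4.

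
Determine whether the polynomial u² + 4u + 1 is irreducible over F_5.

Yes

Write m(u) = u² + 4u + 1.
Check for roots in F_5: m(0) = 1; m(1) = 1; m(2) = 3; m(3) = 2; m(4) = 3.
No roots. A degree-2 polynomial over a field with no linear factor is irreducible.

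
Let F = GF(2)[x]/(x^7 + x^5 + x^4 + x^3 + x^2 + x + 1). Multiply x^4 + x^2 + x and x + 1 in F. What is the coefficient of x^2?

Multiply in GF(2)[x]: (x^4 + x^2 + x)·(x + 1) = x^5 + x^4 + x^3 + x.
Reduced: x^5 + x^4 + x^3 + x.

0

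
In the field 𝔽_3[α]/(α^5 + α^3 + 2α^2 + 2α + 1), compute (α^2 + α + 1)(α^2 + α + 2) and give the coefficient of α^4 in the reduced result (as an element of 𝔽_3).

Multiply in 𝔽_3[α]: (α^2 + α + 1)·(α^2 + α + 2) = α^4 + 2α^3 + α^2 + 2.
Reduced: α^4 + 2α^3 + α^2 + 2.

1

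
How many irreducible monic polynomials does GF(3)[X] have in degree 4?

Gauss's count: N_{3}(4) = (1/4) Σ_{d|4} μ(4/d)·3^d.
Divisors of 4: 1, 2, 4; μ(4/d) for each: 0, -1, 1.
Σ = − 3^2 + 3^4 = 72.
N = 72/4 = 18.

18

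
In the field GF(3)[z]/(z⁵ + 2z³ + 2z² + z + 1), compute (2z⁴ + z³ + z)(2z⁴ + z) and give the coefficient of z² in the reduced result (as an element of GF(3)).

Multiply in GF(3)[z]: (2z⁴ + z³ + z)·(2z⁴ + z) = z⁸ + 2z⁷ + z⁵ + z⁴ + z².
Reduce using z⁵ ≡ z³ + z² + 2z + 2 (mod z⁵ + 2z³ + 2z² + z + 1).
Reduced: 2z³ + 2z² + z + 2.

2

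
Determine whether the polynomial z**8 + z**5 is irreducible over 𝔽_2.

No

Write P(z) = z**8 + z**5.
Check for roots in 𝔽_2: P(0) = 0 → root; P(1) = 0 → root.
P(0) = 0, so (z) divides P(z); P is reducible.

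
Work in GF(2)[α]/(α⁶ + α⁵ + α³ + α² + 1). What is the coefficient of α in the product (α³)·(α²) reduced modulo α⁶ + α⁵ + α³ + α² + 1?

Multiply in GF(2)[α]: (α³)·(α²) = α⁵.
Reduced: α⁵.

0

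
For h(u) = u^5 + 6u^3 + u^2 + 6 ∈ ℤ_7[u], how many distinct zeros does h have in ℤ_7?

4

Evaluate at each of the 7 elements of ℤ_7:
h(0) = 6; h(1) = 0 → root; h(2) = 6; h(3) = 0 → root; h(4) = 2; h(5) = 0 → root; h(6) = 0 → root.
Roots: {1, 3, 5, 6}.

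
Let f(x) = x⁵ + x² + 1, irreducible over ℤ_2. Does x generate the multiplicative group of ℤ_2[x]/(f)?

|GF(2^5)^×| = 2^5 − 1 = 31. Prime factorization: 31 = 31.
f is primitive ⇔ x has order 31 in GF(2)[x]/(f), i.e. x^(31/q) ≠ 1 for each prime q | 31.
x^(1) mod f = x.
None equal 1, so x has full order 31; f is primitive.

Yes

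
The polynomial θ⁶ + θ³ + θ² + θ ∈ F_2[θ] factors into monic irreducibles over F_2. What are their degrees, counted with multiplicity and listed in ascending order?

1, 1, 1, 3

Write g(θ) = θ⁶ + θ³ + θ² + θ.
Roots in F_2: g(0) = 0 → root; g(1) = 0 → root.
Linear factors from roots: (θ), (θ + 1).
Complete factorization: g(θ) = (θ)·(θ + 1)^2·(θ³ + θ + 1).
Factor degrees with multiplicity: 1 + 1 + 1 + 3 = 6.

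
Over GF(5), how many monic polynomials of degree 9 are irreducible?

x^(5^9) − x is the product of all monic irreducibles of degree dividing 9; Möbius inversion gives N = (1/9) Σ μ(9/d)·5^d.
Divisors of 9: 1, 3, 9; μ(9/d) for each: 0, -1, 1.
Σ = − 5^3 + 5^9 = 1953000.
N = 1953000/9 = 217000.

217000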